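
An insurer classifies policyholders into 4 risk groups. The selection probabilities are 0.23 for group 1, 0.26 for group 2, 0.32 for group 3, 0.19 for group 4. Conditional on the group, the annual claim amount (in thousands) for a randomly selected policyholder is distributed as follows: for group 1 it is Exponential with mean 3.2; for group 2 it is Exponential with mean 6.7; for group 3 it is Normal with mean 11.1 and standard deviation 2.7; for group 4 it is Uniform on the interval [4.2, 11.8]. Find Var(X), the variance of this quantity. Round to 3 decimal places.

25.885

Per component, 1: μ=3.2, E[X²]=20.48; 2: μ=6.7, E[X²]=89.78; 3: μ=11.1, E[X²]=130.5; 4: μ=8, E[X²]=68.8133.
E[X] = 0.23·3.2 + 0.26·6.7 + 0.32·11.1 + 0.19·8 = 7.55.
E[X²] = 0.23·20.48 + 0.26·89.78 + 0.32·130.5 + 0.19·68.8133 = 82.8877.
Var(X) = E[X²] − (E[X])² = 82.8877 − 57.0025 = 25.8852.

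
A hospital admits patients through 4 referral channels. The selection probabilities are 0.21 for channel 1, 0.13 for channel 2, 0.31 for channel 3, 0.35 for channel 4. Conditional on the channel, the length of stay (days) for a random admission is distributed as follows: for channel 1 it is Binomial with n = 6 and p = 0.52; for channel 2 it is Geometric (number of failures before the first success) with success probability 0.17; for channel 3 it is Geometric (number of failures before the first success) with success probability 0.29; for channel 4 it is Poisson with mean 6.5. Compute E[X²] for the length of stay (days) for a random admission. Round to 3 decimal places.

For each component E[X²] = Var + (mean)², giving 1: 11.232; 2: 52.5571; 3: 14.4364; 4: 48.75.
Overall E[X²] = 0.21·11.232 + 0.13·52.5571 + 0.31·14.4364 + 0.35·48.75 = 30.7289.

30.729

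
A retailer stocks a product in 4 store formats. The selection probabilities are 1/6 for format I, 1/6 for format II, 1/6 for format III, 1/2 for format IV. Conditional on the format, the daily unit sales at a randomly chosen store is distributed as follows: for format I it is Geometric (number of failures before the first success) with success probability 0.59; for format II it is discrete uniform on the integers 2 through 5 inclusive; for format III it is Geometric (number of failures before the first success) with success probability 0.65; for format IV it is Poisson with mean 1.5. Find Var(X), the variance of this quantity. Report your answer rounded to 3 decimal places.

2.220

Per component, I: μ=0.694915, E[X²]=1.66073; II: μ=3.5, E[X²]=13.5; III: μ=0.538462, E[X²]=1.11834; IV: μ=1.5, E[X²]=3.75.
E[X] = 0.166667·0.694915 + 0.166667·3.5 + 0.166667·0.538462 + 0.5·1.5 = 1.5389.
E[X²] = 0.166667·1.66073 + 0.166667·13.5 + 0.166667·1.11834 + 0.5·3.75 = 4.58818.
Var(X) = E[X²] − (E[X])² = 4.58818 − 2.3682 = 2.21998.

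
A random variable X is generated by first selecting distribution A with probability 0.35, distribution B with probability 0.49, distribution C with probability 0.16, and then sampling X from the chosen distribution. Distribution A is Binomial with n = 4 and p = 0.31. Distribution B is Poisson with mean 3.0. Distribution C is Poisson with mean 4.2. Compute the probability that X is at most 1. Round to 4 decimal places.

0.3320

Conditional on each component, P(X ≤ 1): A: 0.634022; B: 0.199148; C: 0.077977.
By total probability, P(X ≤ 1) = 0.35·0.634022 + 0.49·0.199148 + 0.16·0.077977 = 0.331967.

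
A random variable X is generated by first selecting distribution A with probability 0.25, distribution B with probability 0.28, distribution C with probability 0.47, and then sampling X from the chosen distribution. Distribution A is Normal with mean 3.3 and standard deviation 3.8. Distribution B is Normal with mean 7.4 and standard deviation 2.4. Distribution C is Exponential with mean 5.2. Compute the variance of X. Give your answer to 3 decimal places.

20.169

Per component, A: μ=3.3, E[X²]=25.33; B: μ=7.4, E[X²]=60.52; C: μ=5.2, E[X²]=54.08.
E[X] = 0.25·3.3 + 0.28·7.4 + 0.47·5.2 = 5.341.
E[X²] = 0.25·25.33 + 0.28·60.52 + 0.47·54.08 = 48.6957.
Var(X) = E[X²] − (E[X])² = 48.6957 − 28.5263 = 20.1694.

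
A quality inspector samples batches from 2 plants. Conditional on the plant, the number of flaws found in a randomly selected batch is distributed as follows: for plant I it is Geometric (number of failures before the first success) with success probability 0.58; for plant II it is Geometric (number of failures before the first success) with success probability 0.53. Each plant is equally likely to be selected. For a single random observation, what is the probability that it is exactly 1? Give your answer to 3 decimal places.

Conditional on each plant, P(X = 1): I: 0.2436; II: 0.2491.
By total probability, P(X = 1) = 0.5·0.2436 + 0.5·0.2491 = 0.24635.

0.246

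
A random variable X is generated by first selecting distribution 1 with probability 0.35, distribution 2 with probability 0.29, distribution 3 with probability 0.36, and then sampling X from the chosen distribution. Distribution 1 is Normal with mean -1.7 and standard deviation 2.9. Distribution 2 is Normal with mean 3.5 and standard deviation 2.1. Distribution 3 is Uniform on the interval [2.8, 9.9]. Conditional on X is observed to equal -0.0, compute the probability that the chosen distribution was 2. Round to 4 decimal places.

0.2531

Likelihoods f(-0.0 | ·): 1: 0.115849; 2: 0.0473701; 3: 0.
Posterior ∝ prior × likelihood. Numerator for 2: 0.29·0.0473701 = 0.0137373.
Normalizing constant: 0.35·0.115849 + 0.29·0.0473701 + 0.36·0 = 0.0542844.
P(2 | observation) = 0.0137373 / 0.0542844 = 0.253062.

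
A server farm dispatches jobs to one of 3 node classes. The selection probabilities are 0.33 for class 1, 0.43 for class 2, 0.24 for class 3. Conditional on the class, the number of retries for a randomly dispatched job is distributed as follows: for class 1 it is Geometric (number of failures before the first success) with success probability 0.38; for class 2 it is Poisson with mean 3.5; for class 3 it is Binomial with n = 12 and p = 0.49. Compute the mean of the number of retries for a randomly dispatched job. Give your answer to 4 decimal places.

3.4546

Component means — 1: 1.63158; 2: 3.5; 3: 5.88.
E[X] = 0.33·1.63158 + 0.43·3.5 + 0.24·5.88 = 3.45462.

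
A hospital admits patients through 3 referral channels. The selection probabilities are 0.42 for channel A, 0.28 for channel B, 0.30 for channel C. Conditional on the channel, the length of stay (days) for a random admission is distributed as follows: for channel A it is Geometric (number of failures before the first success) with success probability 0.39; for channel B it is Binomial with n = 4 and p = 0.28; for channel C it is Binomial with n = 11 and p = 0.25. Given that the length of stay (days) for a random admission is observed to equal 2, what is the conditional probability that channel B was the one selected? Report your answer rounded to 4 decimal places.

0.3304

Likelihoods P(X=2 | ·): A: 0.145119; B: 0.243855; C: 0.258104.
Posterior ∝ prior × likelihood. Numerator for B: 0.28·0.243855 = 0.0682795.
Normalizing constant: 0.42·0.145119 + 0.28·0.243855 + 0.3·0.258104 = 0.206661.
P(B | observation) = 0.0682795 / 0.206661 = 0.330394.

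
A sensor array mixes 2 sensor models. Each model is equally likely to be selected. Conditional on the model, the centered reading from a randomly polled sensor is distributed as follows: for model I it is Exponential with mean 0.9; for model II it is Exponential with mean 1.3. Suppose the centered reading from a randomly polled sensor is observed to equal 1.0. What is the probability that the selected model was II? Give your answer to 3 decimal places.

0.494

Likelihoods f(1.0 | ·): I: 0.36577; II: 0.356438.
Posterior ∝ prior × likelihood. Numerator for II: 0.5·0.356438 = 0.178219.
Normalizing constant: 0.5·0.36577 + 0.5·0.356438 = 0.361104.
P(II | observation) = 0.178219 / 0.361104 = 0.493539.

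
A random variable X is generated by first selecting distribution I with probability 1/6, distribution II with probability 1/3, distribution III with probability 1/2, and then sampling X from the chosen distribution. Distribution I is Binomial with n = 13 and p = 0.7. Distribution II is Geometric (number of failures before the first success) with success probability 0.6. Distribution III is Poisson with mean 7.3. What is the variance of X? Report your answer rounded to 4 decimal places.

Per component, I: μ=9.1, E[X²]=85.54; II: μ=0.666667, E[X²]=1.55556; III: μ=7.3, E[X²]=60.59.
E[X] = 0.166667·9.1 + 0.333333·0.666667 + 0.5·7.3 = 5.38889.
E[X²] = 0.166667·85.54 + 0.333333·1.55556 + 0.5·60.59 = 45.0702.
Var(X) = E[X²] − (E[X])² = 45.0702 − 29.0401 = 16.0301.

16.0301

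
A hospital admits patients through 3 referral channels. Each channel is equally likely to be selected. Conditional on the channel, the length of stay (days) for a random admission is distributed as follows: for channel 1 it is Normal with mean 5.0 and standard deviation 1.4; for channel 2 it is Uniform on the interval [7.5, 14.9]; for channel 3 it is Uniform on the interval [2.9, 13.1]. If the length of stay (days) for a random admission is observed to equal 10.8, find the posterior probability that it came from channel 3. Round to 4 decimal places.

Likelihoods f(10.8 | ·): 1: 5.34351e-05; 2: 0.135135; 3: 0.0980392.
Posterior ∝ prior × likelihood. Numerator for 3: 0.333333·0.0980392 = 0.0326797.
Normalizing constant: 0.333333·5.34351e-05 + 0.333333·0.135135 + 0.333333·0.0980392 = 0.0777426.
P(3 | observation) = 0.0326797 / 0.0777426 = 0.420358.

0.4204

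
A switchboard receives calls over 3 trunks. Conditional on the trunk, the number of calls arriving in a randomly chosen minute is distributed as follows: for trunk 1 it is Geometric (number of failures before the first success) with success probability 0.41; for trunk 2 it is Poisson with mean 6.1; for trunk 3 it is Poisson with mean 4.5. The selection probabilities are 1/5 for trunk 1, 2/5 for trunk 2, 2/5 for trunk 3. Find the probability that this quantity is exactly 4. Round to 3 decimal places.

Conditional on each trunk, P(X = 4): 1: 0.0496812; 2: 0.129393; 3: 0.189808.
By total probability, P(X = 4) = 0.2·0.0496812 + 0.4·0.129393 + 0.4·0.189808 = 0.137617.

0.138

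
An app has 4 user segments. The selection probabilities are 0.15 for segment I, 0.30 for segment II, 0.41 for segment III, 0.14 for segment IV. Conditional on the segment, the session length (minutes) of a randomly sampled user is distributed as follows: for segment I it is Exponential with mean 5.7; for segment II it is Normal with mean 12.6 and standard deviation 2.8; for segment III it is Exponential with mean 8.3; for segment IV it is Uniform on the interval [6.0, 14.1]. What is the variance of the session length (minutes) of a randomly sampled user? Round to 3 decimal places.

Per component, I: μ=5.7, E[X²]=64.98; II: μ=12.6, E[X²]=166.6; III: μ=8.3, E[X²]=137.78; IV: μ=10.05, E[X²]=106.47.
E[X] = 0.15·5.7 + 0.3·12.6 + 0.41·8.3 + 0.14·10.05 = 9.445.
E[X²] = 0.15·64.98 + 0.3·166.6 + 0.41·137.78 + 0.14·106.47 = 131.123.
Var(X) = E[X²] − (E[X])² = 131.123 − 89.208 = 41.9146.

41.915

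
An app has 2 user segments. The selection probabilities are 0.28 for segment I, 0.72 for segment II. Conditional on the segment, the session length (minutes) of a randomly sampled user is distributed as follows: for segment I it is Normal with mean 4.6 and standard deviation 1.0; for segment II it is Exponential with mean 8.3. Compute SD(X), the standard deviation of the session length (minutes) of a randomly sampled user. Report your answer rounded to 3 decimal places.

Per component, I: μ=4.6, E[X²]=22.16; II: μ=8.3, E[X²]=137.78.
E[X] = 0.28·4.6 + 0.72·8.3 = 7.264.
E[X²] = 0.28·22.16 + 0.72·137.78 = 105.406.
Var(X) = E[X²] − (E[X])² = 105.406 − 52.7657 = 52.6407.
SD(X) = √52.6407 = 7.25539.

7.255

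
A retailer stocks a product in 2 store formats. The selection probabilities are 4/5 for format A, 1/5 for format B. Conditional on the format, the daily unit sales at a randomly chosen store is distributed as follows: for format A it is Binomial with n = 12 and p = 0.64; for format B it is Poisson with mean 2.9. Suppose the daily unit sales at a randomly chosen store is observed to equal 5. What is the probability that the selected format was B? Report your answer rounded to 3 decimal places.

Likelihoods P(X=5 | ·): A: 0.0666412; B: 0.0940491.
Posterior ∝ prior × likelihood. Numerator for B: 0.2·0.0940491 = 0.0188098.
Normalizing constant: 0.8·0.0666412 + 0.2·0.0940491 = 0.0721228.
P(B | observation) = 0.0188098 / 0.0721228 = 0.260803.

0.261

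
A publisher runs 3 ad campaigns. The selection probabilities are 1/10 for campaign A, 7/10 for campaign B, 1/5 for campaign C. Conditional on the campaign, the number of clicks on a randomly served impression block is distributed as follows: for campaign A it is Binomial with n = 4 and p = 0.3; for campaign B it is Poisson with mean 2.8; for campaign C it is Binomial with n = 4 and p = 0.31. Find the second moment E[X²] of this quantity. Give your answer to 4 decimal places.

8.1546

For each component E[X²] = Var + (mean)², giving A: 2.28; B: 10.64; C: 2.3932.
Overall E[X²] = 0.1·2.28 + 0.7·10.64 + 0.2·2.3932 = 8.15464.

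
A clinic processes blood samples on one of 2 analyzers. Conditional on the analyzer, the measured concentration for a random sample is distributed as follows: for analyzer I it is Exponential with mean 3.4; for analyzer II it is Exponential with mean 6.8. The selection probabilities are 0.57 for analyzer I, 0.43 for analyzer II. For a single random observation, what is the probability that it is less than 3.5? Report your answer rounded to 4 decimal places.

Conditional on each analyzer, P(X < 3.5): I: 0.642783; II: 0.402324.
By total probability, P(X < 3.5) = 0.57·0.642783 + 0.43·0.402324 = 0.539385.

0.5394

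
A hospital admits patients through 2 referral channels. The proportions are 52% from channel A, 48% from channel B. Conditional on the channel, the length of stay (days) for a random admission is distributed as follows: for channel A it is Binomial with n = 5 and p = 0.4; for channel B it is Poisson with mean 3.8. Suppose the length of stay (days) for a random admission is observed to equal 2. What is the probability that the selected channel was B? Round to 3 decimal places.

0.301

Likelihoods P(X=2 | ·): A: 0.3456; B: 0.161517.
Posterior ∝ prior × likelihood. Numerator for B: 0.48·0.161517 = 0.0775281.
Normalizing constant: 0.52·0.3456 + 0.48·0.161517 = 0.25724.
P(B | observation) = 0.0775281 / 0.25724 = 0.301384.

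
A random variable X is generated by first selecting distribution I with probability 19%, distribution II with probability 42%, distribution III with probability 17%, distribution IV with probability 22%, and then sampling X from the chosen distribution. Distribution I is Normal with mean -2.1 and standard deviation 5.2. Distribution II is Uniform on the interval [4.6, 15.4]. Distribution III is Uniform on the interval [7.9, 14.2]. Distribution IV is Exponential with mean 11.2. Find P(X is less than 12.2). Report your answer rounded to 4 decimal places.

0.7470

Conditional on each component, P(X < 12.2): I: 0.99702; II: 0.703704; III: 0.68254; IV: 0.663543.
By total probability, P(X < 12.2) = 0.19·0.99702 + 0.42·0.703704 + 0.17·0.68254 + 0.22·0.663543 = 0.747001.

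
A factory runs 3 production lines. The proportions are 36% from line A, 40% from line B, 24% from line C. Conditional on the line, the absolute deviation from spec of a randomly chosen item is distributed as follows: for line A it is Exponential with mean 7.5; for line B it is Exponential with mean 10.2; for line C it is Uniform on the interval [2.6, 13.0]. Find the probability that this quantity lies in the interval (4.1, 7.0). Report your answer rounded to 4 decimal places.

Conditional on each line, P(4.1 < X < 7.0): A: 0.185635; B: 0.165559; C: 0.278846.
By total probability, P(4.1 < X < 7.0) = 0.36·0.185635 + 0.4·0.165559 + 0.24·0.278846 = 0.199975.

0.2000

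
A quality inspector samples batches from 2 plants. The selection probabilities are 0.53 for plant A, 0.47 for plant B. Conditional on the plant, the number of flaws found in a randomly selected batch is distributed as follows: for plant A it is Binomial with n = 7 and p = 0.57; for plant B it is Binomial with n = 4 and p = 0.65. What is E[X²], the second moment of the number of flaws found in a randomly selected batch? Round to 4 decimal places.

12.9519

For each component E[X²] = Var + (mean)², giving A: 17.6358; B: 7.67.
Overall E[X²] = 0.53·17.6358 + 0.47·7.67 = 12.9519.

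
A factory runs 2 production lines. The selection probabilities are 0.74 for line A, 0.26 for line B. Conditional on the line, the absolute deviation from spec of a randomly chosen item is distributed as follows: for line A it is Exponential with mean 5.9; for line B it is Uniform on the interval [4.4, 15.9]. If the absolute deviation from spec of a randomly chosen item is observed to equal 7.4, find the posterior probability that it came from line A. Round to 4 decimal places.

Likelihoods f(7.4 | ·): A: 0.0483548; B: 0.0869565.
Posterior ∝ prior × likelihood. Numerator for A: 0.74·0.0483548 = 0.0357826.
Normalizing constant: 0.74·0.0483548 + 0.26·0.0869565 = 0.0583913.
P(A | observation) = 0.0357826 / 0.0583913 = 0.612807.

0.6128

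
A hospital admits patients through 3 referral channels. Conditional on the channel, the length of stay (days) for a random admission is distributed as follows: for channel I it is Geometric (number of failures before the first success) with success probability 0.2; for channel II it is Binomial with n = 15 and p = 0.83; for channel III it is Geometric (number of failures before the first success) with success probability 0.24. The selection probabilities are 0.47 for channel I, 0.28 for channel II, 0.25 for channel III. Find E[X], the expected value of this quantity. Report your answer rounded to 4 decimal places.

Component means — I: 4; II: 12.45; III: 3.16667.
E[X] = 0.47·4 + 0.28·12.45 + 0.25·3.16667 = 6.15767.

6.1577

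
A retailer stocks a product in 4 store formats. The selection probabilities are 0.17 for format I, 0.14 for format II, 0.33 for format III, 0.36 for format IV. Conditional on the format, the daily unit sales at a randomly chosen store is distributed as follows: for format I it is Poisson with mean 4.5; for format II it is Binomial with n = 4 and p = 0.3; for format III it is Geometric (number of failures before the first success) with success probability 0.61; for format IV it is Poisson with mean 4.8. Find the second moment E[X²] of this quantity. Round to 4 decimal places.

For each component E[X²] = Var + (mean)², giving I: 24.75; II: 2.28; III: 1.45687; IV: 27.84.
Overall E[X²] = 0.17·24.75 + 0.14·2.28 + 0.33·1.45687 + 0.36·27.84 = 15.0299.

15.0299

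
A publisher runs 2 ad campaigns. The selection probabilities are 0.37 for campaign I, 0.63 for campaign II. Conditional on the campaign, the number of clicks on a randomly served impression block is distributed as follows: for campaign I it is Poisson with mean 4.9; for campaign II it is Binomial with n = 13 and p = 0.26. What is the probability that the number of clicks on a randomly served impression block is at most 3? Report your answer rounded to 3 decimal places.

Conditional on each campaign, P(X ≤ 3): I: 0.279345; II: 0.550735.
By total probability, P(X ≤ 3) = 0.37·0.279345 + 0.63·0.550735 = 0.45032.

0.450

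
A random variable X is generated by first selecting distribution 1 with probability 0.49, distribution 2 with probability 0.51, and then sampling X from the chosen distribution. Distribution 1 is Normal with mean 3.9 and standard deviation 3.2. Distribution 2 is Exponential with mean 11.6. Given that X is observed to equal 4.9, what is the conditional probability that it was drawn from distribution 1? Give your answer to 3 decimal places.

0.669

Likelihoods f(4.9 | ·): 1: 0.118728; 2: 0.0565054.
Posterior ∝ prior × likelihood. Numerator for 1: 0.49·0.118728 = 0.0581769.
Normalizing constant: 0.49·0.118728 + 0.51·0.0565054 = 0.0869946.
P(1 | observation) = 0.0581769 / 0.0869946 = 0.668741.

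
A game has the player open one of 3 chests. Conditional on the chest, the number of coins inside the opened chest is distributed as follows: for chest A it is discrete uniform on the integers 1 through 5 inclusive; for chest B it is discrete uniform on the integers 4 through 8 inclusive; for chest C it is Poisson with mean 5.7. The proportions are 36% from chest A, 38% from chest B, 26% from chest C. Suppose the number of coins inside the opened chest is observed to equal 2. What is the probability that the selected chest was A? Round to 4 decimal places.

Likelihoods P(X=2 | ·): A: 0.2; B: 0; C: 0.0543552.
Posterior ∝ prior × likelihood. Numerator for A: 0.36·0.2 = 0.072.
Normalizing constant: 0.36·0.2 + 0.38·0 + 0.26·0.0543552 = 0.0861324.
P(A | observation) = 0.072 / 0.0861324 = 0.835923.

0.8359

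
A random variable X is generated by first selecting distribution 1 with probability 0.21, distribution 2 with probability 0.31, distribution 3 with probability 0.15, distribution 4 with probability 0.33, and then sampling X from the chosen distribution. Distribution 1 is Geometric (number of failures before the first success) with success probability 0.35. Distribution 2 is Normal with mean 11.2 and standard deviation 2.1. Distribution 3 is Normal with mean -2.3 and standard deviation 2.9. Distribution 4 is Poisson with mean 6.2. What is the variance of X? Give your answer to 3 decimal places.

27.931

Per component, 1: μ=1.85714, E[X²]=8.7551; 2: μ=11.2, E[X²]=129.85; 3: μ=-2.3, E[X²]=13.7; 4: μ=6.2, E[X²]=44.64.
E[X] = 0.21·1.85714 + 0.31·11.2 + 0.15·-2.3 + 0.33·6.2 = 5.563.
E[X²] = 0.21·8.7551 + 0.31·129.85 + 0.15·13.7 + 0.33·44.64 = 58.8783.
Var(X) = E[X²] − (E[X])² = 58.8783 − 30.947 = 27.9313.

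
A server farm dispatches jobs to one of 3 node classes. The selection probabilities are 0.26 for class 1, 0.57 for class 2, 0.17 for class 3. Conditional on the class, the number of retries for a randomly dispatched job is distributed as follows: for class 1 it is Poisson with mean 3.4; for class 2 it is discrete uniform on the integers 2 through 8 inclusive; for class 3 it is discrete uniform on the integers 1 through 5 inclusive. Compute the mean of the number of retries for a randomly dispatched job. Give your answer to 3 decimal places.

Component means — 1: 3.4; 2: 5; 3: 3.
E[X] = 0.26·3.4 + 0.57·5 + 0.17·3 = 4.244.

4.244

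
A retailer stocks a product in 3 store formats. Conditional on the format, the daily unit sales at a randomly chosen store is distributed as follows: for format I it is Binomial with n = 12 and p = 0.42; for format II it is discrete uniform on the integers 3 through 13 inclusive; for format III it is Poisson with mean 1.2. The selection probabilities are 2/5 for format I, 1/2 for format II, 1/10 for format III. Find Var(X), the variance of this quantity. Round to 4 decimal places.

10.9434

Per component, I: μ=5.04, E[X²]=28.3248; II: μ=8, E[X²]=74; III: μ=1.2, E[X²]=2.64.
E[X] = 0.4·5.04 + 0.5·8 + 0.1·1.2 = 6.136.
E[X²] = 0.4·28.3248 + 0.5·74 + 0.1·2.64 = 48.5939.
Var(X) = E[X²] − (E[X])² = 48.5939 − 37.6505 = 10.9434.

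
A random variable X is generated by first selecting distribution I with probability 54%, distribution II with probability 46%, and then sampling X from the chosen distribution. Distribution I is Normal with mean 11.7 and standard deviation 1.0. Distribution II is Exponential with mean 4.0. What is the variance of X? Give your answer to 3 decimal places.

Per component, I: μ=11.7, E[X²]=137.89; II: μ=4, E[X²]=32.
E[X] = 0.54·11.7 + 0.46·4 = 8.158.
E[X²] = 0.54·137.89 + 0.46·32 = 89.1806.
Var(X) = E[X²] − (E[X])² = 89.1806 − 66.553 = 22.6276.

22.628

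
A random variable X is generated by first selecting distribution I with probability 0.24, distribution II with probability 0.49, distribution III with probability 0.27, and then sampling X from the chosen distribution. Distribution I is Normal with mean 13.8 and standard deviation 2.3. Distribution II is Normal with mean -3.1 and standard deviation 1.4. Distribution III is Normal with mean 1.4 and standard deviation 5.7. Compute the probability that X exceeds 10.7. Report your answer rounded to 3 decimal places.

0.233

Conditional on each component, P(X > 10.7): I: 0.911143; II: 0; III: 0.0513841.
By total probability, P(X > 10.7) = 0.24·0.911143 + 0.49·0 + 0.27·0.0513841 = 0.232548.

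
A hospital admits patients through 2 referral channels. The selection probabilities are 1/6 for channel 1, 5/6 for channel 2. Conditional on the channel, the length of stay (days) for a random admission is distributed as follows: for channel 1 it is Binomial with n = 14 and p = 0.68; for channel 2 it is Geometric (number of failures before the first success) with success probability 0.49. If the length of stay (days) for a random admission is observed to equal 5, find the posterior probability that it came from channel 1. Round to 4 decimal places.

Likelihoods P(X=5 | ·): 1: 0.0102414; 2: 0.0169062.
Posterior ∝ prior × likelihood. Numerator for 1: 0.166667·0.0102414 = 0.0017069.
Normalizing constant: 0.166667·0.0102414 + 0.833333·0.0169062 = 0.0157954.
P(1 | observation) = 0.0017069 / 0.0157954 = 0.108063.

0.1081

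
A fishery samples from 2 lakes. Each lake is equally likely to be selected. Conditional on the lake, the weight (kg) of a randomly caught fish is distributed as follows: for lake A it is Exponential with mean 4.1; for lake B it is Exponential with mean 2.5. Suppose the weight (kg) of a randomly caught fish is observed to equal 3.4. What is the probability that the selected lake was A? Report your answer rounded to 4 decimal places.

0.5090

Likelihoods f(3.4 | ·): A: 0.106431; B: 0.102664.
Posterior ∝ prior × likelihood. Numerator for A: 0.5·0.106431 = 0.0532157.
Normalizing constant: 0.5·0.106431 + 0.5·0.102664 = 0.104548.
P(A | observation) = 0.0532157 / 0.104548 = 0.509008.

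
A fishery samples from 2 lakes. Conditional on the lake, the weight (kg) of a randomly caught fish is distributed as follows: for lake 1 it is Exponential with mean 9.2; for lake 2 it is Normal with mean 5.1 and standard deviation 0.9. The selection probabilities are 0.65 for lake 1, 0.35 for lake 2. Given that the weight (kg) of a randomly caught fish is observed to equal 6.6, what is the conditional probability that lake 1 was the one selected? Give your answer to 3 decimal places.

Likelihoods f(6.6 | ·): 1: 0.0530461; 2: 0.11053.
Posterior ∝ prior × likelihood. Numerator for 1: 0.65·0.0530461 = 0.0344799.
Normalizing constant: 0.65·0.0530461 + 0.35·0.11053 = 0.0731655.
P(1 | observation) = 0.0344799 / 0.0731655 = 0.47126.

0.471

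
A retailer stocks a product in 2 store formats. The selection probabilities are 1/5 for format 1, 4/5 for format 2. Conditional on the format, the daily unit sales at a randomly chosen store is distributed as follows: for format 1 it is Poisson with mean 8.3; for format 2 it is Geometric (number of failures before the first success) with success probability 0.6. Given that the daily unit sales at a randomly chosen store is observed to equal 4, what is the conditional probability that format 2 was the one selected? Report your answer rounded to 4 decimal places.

0.5556

Likelihoods P(X=4 | ·): 1: 0.0491425; 2: 0.01536.
Posterior ∝ prior × likelihood. Numerator for 2: 0.8·0.01536 = 0.012288.
Normalizing constant: 0.2·0.0491425 + 0.8·0.01536 = 0.0221165.
P(2 | observation) = 0.012288 / 0.0221165 = 0.555603.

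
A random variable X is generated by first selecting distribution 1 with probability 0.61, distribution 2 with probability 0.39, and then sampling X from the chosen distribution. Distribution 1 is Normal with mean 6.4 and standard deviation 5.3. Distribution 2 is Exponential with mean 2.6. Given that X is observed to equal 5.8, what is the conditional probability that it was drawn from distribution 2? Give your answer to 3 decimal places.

Likelihoods f(5.8 | ·): 1: 0.0747913; 2: 0.0413253.
Posterior ∝ prior × likelihood. Numerator for 2: 0.39·0.0413253 = 0.0161169.
Normalizing constant: 0.61·0.0747913 + 0.39·0.0413253 = 0.0617396.
P(2 | observation) = 0.0161169 / 0.0617396 = 0.261046.

0.261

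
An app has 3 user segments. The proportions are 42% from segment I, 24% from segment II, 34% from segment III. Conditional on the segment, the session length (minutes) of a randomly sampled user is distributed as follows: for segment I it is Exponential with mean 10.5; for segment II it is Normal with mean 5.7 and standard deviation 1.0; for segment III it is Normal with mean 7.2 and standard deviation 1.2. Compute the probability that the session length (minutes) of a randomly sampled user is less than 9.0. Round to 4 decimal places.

0.7989

Conditional on each segment, P(X < 9.0): I: 0.575627; II: 0.999517; III: 0.933193.
By total probability, P(X < 9.0) = 0.42·0.575627 + 0.24·0.999517 + 0.34·0.933193 = 0.798933.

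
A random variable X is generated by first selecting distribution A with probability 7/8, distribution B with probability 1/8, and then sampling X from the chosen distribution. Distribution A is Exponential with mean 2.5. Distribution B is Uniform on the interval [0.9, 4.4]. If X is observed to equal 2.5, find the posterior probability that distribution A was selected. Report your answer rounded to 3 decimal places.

0.783

Likelihoods f(2.5 | ·): A: 0.147152; B: 0.285714.
Posterior ∝ prior × likelihood. Numerator for A: 0.875·0.147152 = 0.128758.
Normalizing constant: 0.875·0.147152 + 0.125·0.285714 = 0.164472.
P(A | observation) = 0.128758 / 0.164472 = 0.782855.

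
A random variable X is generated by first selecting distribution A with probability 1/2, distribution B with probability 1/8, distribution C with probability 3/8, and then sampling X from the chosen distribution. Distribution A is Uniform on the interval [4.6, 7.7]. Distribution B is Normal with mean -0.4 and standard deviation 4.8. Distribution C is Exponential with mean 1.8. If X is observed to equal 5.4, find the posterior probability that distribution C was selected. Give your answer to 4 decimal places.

0.0587

Likelihoods f(5.4 | ·): A: 0.322581; B: 0.0400515; C: 0.0276595.
Posterior ∝ prior × likelihood. Numerator for C: 0.375·0.0276595 = 0.0103723.
Normalizing constant: 0.5·0.322581 + 0.125·0.0400515 + 0.375·0.0276595 = 0.176669.
P(C | observation) = 0.0103723 / 0.176669 = 0.0587104.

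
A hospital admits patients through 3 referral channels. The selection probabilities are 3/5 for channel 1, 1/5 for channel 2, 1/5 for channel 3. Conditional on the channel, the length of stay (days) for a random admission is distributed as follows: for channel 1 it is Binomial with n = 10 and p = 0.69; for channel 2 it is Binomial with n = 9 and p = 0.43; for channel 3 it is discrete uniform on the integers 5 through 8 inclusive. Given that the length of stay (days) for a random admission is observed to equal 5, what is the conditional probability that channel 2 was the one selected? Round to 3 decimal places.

Likelihoods P(X=5 | ·): 1: 0.112838; 2: 0.195529; 3: 0.25.
Posterior ∝ prior × likelihood. Numerator for 2: 0.2·0.195529 = 0.0391059.
Normalizing constant: 0.6·0.112838 + 0.2·0.195529 + 0.2·0.25 = 0.156809.
P(2 | observation) = 0.0391059 / 0.156809 = 0.249386.

0.249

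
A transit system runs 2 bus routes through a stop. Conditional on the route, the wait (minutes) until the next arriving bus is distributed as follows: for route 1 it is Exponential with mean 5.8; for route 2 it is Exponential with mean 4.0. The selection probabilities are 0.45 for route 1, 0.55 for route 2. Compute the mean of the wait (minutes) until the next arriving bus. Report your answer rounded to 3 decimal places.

Component means — 1: 5.8; 2: 4.
E[X] = 0.45·5.8 + 0.55·4 = 4.81.

4.810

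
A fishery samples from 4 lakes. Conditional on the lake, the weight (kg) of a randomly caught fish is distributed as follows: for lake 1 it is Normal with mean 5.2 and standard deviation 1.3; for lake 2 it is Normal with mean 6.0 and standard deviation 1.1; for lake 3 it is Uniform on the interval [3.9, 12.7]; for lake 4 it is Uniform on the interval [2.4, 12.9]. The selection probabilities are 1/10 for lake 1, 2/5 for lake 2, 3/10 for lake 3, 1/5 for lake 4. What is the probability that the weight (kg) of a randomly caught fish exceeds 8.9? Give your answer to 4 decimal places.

Conditional on each lake, P(X > 8.9): 1: 0.00221254; 2: 0.00418999; 3: 0.431818; 4: 0.380952.
By total probability, P(X > 8.9) = 0.1·0.00221254 + 0.4·0.00418999 + 0.3·0.431818 + 0.2·0.380952 = 0.207633.

0.2076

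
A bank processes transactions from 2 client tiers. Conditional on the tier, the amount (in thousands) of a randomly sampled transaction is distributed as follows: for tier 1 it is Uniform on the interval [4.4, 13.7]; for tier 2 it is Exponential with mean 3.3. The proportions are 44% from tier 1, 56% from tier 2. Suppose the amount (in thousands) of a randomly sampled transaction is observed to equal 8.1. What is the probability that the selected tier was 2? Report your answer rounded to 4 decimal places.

Likelihoods f(8.1 | ·): 1: 0.107527; 2: 0.026031.
Posterior ∝ prior × likelihood. Numerator for 2: 0.56·0.026031 = 0.0145773.
Normalizing constant: 0.44·0.107527 + 0.56·0.026031 = 0.0618892.
P(2 | observation) = 0.0145773 / 0.0618892 = 0.23554.

0.2355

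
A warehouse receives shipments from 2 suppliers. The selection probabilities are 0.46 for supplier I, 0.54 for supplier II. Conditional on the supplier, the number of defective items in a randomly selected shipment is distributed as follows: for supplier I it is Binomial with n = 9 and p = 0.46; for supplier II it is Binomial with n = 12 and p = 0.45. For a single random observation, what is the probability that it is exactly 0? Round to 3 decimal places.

0.002

Conditional on each supplier, P(X = 0): I: 0.00390431; II: 0.000766218.
By total probability, P(X = 0) = 0.46·0.00390431 + 0.54·0.000766218 = 0.00220974.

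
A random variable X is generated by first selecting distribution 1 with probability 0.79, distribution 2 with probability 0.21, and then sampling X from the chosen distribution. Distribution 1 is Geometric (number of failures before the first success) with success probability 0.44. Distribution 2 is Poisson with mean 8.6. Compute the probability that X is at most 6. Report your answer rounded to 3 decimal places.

Conditional on each component, P(X ≤ 6): 1: 0.982729; 2: 0.245676.
By total probability, P(X ≤ 6) = 0.79·0.982729 + 0.21·0.245676 = 0.827948.

0.828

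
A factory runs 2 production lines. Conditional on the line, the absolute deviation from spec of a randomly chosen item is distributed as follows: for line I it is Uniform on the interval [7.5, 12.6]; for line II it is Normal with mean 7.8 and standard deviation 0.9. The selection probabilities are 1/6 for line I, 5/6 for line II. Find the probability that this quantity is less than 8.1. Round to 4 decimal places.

Conditional on each line, P(X < 8.1): I: 0.117647; II: 0.630559.
By total probability, P(X < 8.1) = 0.166667·0.117647 + 0.833333·0.630559 = 0.545073.

0.5451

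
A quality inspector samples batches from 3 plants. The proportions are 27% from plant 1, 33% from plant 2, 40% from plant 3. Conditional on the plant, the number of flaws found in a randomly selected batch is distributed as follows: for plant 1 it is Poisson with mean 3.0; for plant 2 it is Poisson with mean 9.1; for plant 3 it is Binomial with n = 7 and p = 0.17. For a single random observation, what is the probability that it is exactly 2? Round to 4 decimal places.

0.1576

Conditional on each plant, P(X = 2): 1: 0.224042; 2: 0.00462352; 3: 0.23906.
By total probability, P(X = 2) = 0.27·0.224042 + 0.33·0.00462352 + 0.4·0.23906 = 0.157641.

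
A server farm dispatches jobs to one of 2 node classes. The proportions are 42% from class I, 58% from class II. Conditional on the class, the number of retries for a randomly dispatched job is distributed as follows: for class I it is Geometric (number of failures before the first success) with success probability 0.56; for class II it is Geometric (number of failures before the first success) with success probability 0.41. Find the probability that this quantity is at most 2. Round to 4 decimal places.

0.8451

Conditional on each class, P(X ≤ 2): I: 0.914816; II: 0.794621.
By total probability, P(X ≤ 2) = 0.42·0.914816 + 0.58·0.794621 = 0.845103.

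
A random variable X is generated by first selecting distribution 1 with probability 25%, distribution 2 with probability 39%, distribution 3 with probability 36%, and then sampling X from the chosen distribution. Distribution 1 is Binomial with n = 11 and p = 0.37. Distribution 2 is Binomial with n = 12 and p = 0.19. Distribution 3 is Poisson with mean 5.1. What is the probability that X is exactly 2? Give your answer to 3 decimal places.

Conditional on each component, P(X = 2): 1: 0.117715; 2: 0.289669; 3: 0.0792882.
By total probability, P(X = 2) = 0.25·0.117715 + 0.39·0.289669 + 0.36·0.0792882 = 0.170943.

0.171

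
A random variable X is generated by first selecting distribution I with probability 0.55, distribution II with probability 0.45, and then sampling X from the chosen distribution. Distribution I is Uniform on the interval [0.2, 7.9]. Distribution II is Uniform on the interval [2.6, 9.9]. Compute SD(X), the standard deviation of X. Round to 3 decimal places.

Per component, I: μ=4.05, E[X²]=21.3433; II: μ=6.25, E[X²]=43.5033.
E[X] = 0.55·4.05 + 0.45·6.25 = 5.04.
E[X²] = 0.55·21.3433 + 0.45·43.5033 = 31.3153.
Var(X) = E[X²] − (E[X])² = 31.3153 − 25.4016 = 5.91373.
SD(X) = √5.91373 = 2.43182.

2.432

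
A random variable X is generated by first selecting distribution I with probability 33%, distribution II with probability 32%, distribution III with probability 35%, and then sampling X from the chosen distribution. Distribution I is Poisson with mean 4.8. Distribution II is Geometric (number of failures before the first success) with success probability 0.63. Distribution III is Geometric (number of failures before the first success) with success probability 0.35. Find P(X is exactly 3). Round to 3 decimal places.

0.094

Conditional on each component, P(X = 3): I: 0.151691; II: 0.0319114; III: 0.0961188.
By total probability, P(X = 3) = 0.33·0.151691 + 0.32·0.0319114 + 0.35·0.0961188 = 0.0939111.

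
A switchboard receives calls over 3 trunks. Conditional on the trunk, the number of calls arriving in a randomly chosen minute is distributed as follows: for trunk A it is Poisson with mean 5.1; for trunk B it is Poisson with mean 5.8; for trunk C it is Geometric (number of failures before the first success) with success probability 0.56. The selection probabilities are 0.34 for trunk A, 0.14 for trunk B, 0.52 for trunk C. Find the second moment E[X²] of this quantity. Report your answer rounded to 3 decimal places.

For each component E[X²] = Var + (mean)², giving A: 31.11; B: 39.44; C: 2.02041.
Overall E[X²] = 0.34·31.11 + 0.14·39.44 + 0.52·2.02041 = 17.1496.

17.150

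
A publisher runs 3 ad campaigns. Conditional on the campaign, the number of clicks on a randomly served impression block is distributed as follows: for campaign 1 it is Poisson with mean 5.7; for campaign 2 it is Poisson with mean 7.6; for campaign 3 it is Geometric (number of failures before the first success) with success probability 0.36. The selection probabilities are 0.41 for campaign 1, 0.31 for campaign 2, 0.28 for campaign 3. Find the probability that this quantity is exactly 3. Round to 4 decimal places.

Conditional on each campaign, P(X = 3): 1: 0.103275; 2: 0.0366144; 3: 0.0943718.
By total probability, P(X = 3) = 0.41·0.103275 + 0.31·0.0366144 + 0.28·0.0943718 = 0.0801173.

0.0801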